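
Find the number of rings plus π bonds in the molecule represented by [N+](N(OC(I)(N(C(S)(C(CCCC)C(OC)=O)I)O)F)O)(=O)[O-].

Molecular formula from the SMILES: C9H16FI2N3O7S.
DoU = (2C + 2 + N − H − X)/2 = (2·9 + 2 + 3 − 16 − 3)/2 = 4/2 = 2.
(Structurally: 0 ring(s) + 2 π bond(s) = 2.)

2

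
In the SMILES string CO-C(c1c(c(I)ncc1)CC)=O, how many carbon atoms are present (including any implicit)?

The symbol for carbon appears 9 times in the SMILES. Lowercase c denotes aromatic carbon and counts toward C.

9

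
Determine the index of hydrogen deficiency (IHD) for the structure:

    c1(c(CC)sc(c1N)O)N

Molecular formula from the SMILES: C6H10N2OS.
DoU = (2C + 2 + N − H − X)/2 = (2·6 + 2 + 2 − 10 − 0)/2 = 6/2 = 3.
(Structurally: 1 ring(s) + 2 π bond(s) = 3.)

3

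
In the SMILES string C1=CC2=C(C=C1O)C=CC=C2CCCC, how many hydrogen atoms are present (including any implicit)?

Hydrogens are implicit in SMILES; fill each atom to its normal valence:
  6 × C (aromatic): 1 H each → 6
  4 × C (aromatic): no H
  3 × C: 2 H each → 6
  1 × C: 3 H
  1 × O: 1 H
  Total hydrogens = 16.

16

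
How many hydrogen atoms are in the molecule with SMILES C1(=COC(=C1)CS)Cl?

Hydrogens are implicit in SMILES; fill each atom to its normal valence:
  2 × C (aromatic): 1 H each → 2
  2 × C (aromatic): no H
  1 × C: 2 H
  1 × Cl: no H
  1 × O (aromatic): no H
  1 × S: 1 H
  Total hydrogens = 5.

5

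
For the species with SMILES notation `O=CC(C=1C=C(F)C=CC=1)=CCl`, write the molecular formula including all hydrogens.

C9H6ClFO

Heavy atoms from the SMILES: 9 C, 1 Cl, 1 F, 1 O.
Implicit hydrogens by atom environment:
  4 × C (aromatic): 1 H each → 4
  2 × C: 1 H each → 2
  2 × C (aromatic): no H
  1 × C: no H
  1 × Cl: no H
  1 × F: no H
  1 × O: no H
  Total hydrogens = 6.
Molecular formula: C9H6ClFO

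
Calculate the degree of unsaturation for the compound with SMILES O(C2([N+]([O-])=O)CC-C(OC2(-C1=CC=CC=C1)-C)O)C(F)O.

Molecular formula from the SMILES: C13H16FNO6.
DoU = (2C + 2 + N − H − X)/2 = (2·13 + 2 + 1 − 16 − 1)/2 = 12/2 = 6.
(Structurally: 2 ring(s) + 4 π bond(s) = 6.)

6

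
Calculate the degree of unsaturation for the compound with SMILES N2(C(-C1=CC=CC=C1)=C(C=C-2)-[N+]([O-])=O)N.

8

Molecular formula from the SMILES: C10H9N3O2.
DoU = (2C + 2 + N − H − X)/2 = (2·10 + 2 + 3 − 9 − 0)/2 = 16/2 = 8.
(Structurally: 2 ring(s) + 6 π bond(s) = 8.)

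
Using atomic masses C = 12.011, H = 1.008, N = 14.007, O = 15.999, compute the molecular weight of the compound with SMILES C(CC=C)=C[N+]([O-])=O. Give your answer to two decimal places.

113.12

Molecular formula: C5H7NO2.
M = 5×12.011 + 7×1.008 + 1×14.007 + 2×15.999 = 113.12 g/mol.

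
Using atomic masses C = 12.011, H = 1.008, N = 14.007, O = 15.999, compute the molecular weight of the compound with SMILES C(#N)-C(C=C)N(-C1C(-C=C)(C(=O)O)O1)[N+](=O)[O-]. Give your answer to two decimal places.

Molecular formula: C9H9N3O5.
M = 9×12.011 + 9×1.008 + 3×14.007 + 5×15.999 = 239.19 g/mol.

239.19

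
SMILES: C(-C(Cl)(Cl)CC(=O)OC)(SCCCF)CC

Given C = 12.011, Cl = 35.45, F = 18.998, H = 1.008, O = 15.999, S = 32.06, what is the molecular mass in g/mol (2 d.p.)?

291.20

Molecular formula: C10H17Cl2FO2S.
M = 10×12.011 + 2×35.45 + 1×18.998 + 17×1.008 + 2×15.999 + 1×32.06 = 291.20 g/mol.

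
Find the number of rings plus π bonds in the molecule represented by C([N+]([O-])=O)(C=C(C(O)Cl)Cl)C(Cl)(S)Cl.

2

Molecular formula from the SMILES: C5H5Cl4NO3S.
DoU = (2C + 2 + N − H − X)/2 = (2·5 + 2 + 1 − 5 − 4)/2 = 4/2 = 2.
(Structurally: 0 ring(s) + 2 π bond(s) = 2.)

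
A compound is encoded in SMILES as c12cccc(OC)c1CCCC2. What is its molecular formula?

C11H14O

Heavy atoms from the SMILES: 11 C, 1 O.
Implicit hydrogens by atom environment:
  4 × C: 2 H each → 8
  3 × C (aromatic): 1 H each → 3
  3 × C (aromatic): no H
  1 × C: 3 H
  1 × O: no H
  Total hydrogens = 14.
Molecular formula: C11H14O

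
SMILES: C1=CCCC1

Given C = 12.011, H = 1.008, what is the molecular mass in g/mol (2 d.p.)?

Molecular formula: C5H8.
M = 5×12.011 + 8×1.008 = 68.12 g/mol.

68.12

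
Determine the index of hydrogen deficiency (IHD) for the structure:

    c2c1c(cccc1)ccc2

Molecular formula from the SMILES: C10H8.
DoU = (2C + 2 + N − H − X)/2 = (2·10 + 2 + 0 − 8 − 0)/2 = 14/2 = 7.
(Structurally: 2 ring(s) + 5 π bond(s) = 7.)

7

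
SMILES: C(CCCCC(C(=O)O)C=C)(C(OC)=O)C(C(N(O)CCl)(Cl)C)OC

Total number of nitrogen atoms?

1

The symbol for nitrogen appears 1 time in the SMILES.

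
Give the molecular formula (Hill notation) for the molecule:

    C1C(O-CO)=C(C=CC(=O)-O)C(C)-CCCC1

Heavy atoms from the SMILES: 13 C, 4 O.
Implicit hydrogens by atom environment:
  6 × C: 2 H each → 12
  3 × C: 1 H each → 3
  3 × C: no H
  2 × O: 1 H each → 2
  2 × O: no H
  1 × C: 3 H
  Total hydrogens = 20.
Molecular formula: C13H20O4

C13H20O4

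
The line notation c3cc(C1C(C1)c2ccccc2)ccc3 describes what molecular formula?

Heavy atoms from the SMILES: 15 C.
Implicit hydrogens by atom environment:
  10 × C (aromatic): 1 H each → 10
  2 × C: 1 H each → 2
  2 × C (aromatic): no H
  1 × C: 2 H
  Total hydrogens = 14.
Molecular formula: C15H14

C15H14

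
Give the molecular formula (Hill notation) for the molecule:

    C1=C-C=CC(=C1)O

Heavy atoms from the SMILES: 6 C, 1 O.
Implicit hydrogens by atom environment:
  5 × C (aromatic): 1 H each → 5
  1 × C (aromatic): no H
  1 × O: 1 H
  Total hydrogens = 6.
Molecular formula: C6H6O

C6H6O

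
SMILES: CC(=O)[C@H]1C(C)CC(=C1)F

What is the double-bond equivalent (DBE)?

3

Molecular formula from the SMILES: C8H11FO.
DoU = (2C + 2 + N − H − X)/2 = (2·8 + 2 + 0 − 11 − 1)/2 = 6/2 = 3.
(Structurally: 1 ring(s) + 2 π bond(s) = 3.)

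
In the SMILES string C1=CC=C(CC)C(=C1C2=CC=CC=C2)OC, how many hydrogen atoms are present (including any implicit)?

Hydrogens are implicit in SMILES; fill each atom to its normal valence:
  8 × C (aromatic): 1 H each → 8
  4 × C (aromatic): no H
  2 × C: 3 H each → 6
  1 × C: 2 H
  1 × O: no H
  Total hydrogens = 16.

16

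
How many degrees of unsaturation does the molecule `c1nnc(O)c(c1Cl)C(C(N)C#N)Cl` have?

6

Molecular formula from the SMILES: C7H6Cl2N4O.
DoU = (2C + 2 + N − H − X)/2 = (2·7 + 2 + 4 − 6 − 2)/2 = 12/2 = 6.
(Structurally: 1 ring(s) + 5 π bond(s) = 6.)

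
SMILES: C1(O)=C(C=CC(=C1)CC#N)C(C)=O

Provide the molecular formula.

Heavy atoms from the SMILES: 10 C, 1 N, 2 O.
Implicit hydrogens by atom environment:
  3 × C (aromatic): 1 H each → 3
  3 × C (aromatic): no H
  2 × C: no H
  1 × C: 3 H
  1 × C: 2 H
  1 × N: no H
  1 × O: 1 H
  1 × O: no H
  Total hydrogens = 9.
Molecular formula: C10H9NO2

C10H9NO2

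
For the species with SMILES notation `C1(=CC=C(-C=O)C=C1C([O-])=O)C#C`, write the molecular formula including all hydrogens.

C10H5O3-

Heavy atoms from the SMILES: 10 C, 3 O.
Implicit hydrogens by atom environment:
  3 × C (aromatic): 1 H each → 3
  3 × C (aromatic): no H
  2 × C: 1 H each → 2
  2 × C: no H
  2 × O: no H
  1 × O (charge -1): no H
  Total hydrogens = 5.
Net charge -1.
Molecular formula: C10H5O3-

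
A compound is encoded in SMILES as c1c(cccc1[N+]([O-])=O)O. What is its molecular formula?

C6H5NO3

Heavy atoms from the SMILES: 6 C, 1 N, 3 O.
Implicit hydrogens by atom environment:
  4 × C (aromatic): 1 H each → 4
  2 × C (aromatic): no H
  1 × N (charge +1): no H
  1 × O: 1 H
  1 × O: no H
  1 × O (charge -1): no H
  Total hydrogens = 5.
Molecular formula: C6H5NO3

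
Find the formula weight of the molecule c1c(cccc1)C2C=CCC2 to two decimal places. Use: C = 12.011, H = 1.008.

Molecular formula: C11H12.
M = 11×12.011 + 12×1.008 = 144.22 g/mol.

144.22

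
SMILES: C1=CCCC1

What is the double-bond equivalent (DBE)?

Molecular formula from the SMILES: C5H8.
DoU = (2C + 2 + N − H − X)/2 = (2·5 + 2 + 0 − 8 − 0)/2 = 4/2 = 2.
(Structurally: 1 ring(s) + 1 π bond(s) = 2.)

2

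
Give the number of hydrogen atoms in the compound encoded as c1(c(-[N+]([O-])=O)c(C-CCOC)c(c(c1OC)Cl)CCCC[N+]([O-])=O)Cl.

Hydrogens are implicit in SMILES; fill each atom to its normal valence:
  7 × C: 2 H each → 14
  6 × C (aromatic): no H
  4 × O: no H
  2 × C: 3 H each → 6
  2 × Cl: no H
  2 × N (charge +1): no H
  2 × O (charge -1): no H
  Total hydrogens = 20.

20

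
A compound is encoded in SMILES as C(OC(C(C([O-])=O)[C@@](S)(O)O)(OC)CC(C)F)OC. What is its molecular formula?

C10H18FO7S-

Heavy atoms from the SMILES: 10 C, 1 F, 7 O, 1 S.
Implicit hydrogens by atom environment:
  4 × O: no H
  3 × C: 3 H each → 9
  3 × C: no H
  2 × C: 2 H each → 4
  2 × C: 1 H each → 2
  2 × O: 1 H each → 2
  1 × F: no H
  1 × O (charge -1): no H
  1 × S: 1 H
  Total hydrogens = 18.
Net charge -1.
Molecular formula: C10H18FO7S-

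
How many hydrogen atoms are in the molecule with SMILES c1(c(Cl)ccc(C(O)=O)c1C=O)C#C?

5

Hydrogens are implicit in SMILES; fill each atom to its normal valence:
  4 × C (aromatic): no H
  2 × C (aromatic): 1 H each → 2
  2 × C: 1 H each → 2
  2 × C: no H
  2 × O: no H
  1 × Cl: no H
  1 × O: 1 H
  Total hydrogens = 5.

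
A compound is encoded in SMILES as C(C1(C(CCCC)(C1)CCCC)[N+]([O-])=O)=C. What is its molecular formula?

Heavy atoms from the SMILES: 13 C, 1 N, 2 O.
Implicit hydrogens by atom environment:
  8 × C: 2 H each → 16
  2 × C: 3 H each → 6
  2 × C: no H
  1 × C: 1 H
  1 × N (charge +1): no H
  1 × O: no H
  1 × O (charge -1): no H
  Total hydrogens = 23.
Molecular formula: C13H23NO2

C13H23NO2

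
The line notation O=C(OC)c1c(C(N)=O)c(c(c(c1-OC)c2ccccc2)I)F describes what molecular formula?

C16H13FINO4

Heavy atoms from the SMILES: 16 C, 1 F, 1 I, 1 N, 4 O.
Implicit hydrogens by atom environment:
  7 × C (aromatic): no H
  5 × C (aromatic): 1 H each → 5
  4 × O: no H
  2 × C: 3 H each → 6
  2 × C: no H
  1 × F: no H
  1 × I: no H
  1 × N: 2 H
  Total hydrogens = 13.
Molecular formula: C16H13FINO4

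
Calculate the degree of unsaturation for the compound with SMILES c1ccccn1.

Molecular formula from the SMILES: C5H5N.
DoU = (2C + 2 + N − H − X)/2 = (2·5 + 2 + 1 − 5 − 0)/2 = 8/2 = 4.
(Structurally: 1 ring(s) + 3 π bond(s) = 4.)

4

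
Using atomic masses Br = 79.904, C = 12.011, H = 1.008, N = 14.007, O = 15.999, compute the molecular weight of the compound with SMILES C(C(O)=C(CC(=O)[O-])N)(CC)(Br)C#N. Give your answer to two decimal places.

Molecular formula: C8H10BrN2O3-.
M = 1×79.904 + 8×12.011 + 10×1.008 + 2×14.007 + 3×15.999 = 262.08 g/mol.

262.08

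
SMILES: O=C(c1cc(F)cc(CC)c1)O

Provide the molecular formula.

C9H9FO2

Heavy atoms from the SMILES: 9 C, 1 F, 2 O.
Implicit hydrogens by atom environment:
  3 × C (aromatic): 1 H each → 3
  3 × C (aromatic): no H
  1 × C: 3 H
  1 × C: 2 H
  1 × C: no H
  1 × F: no H
  1 × O: 1 H
  1 × O: no H
  Total hydrogens = 9.
Molecular formula: C9H9FO2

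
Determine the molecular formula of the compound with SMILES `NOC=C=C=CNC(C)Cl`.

C6H9ClN2O

Heavy atoms from the SMILES: 6 C, 1 Cl, 2 N, 1 O.
Implicit hydrogens by atom environment:
  3 × C: 1 H each → 3
  2 × C: no H
  1 × C: 3 H
  1 × Cl: no H
  1 × N: 2 H
  1 × N: 1 H
  1 × O: no H
  Total hydrogens = 9.
Molecular formula: C6H9ClN2O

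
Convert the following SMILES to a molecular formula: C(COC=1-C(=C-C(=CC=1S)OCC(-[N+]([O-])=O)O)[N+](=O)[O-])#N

Heavy atoms from the SMILES: 10 C, 3 N, 7 O, 1 S.
Implicit hydrogens by atom environment:
  4 × C (aromatic): no H
  4 × O: no H
  2 × C: 2 H each → 4
  2 × C (aromatic): 1 H each → 2
  2 × N (charge +1): no H
  2 × O (charge -1): no H
  1 × C: 1 H
  1 × C: no H
  1 × N: no H
  1 × O: 1 H
  1 × S: 1 H
  Total hydrogens = 9.
Molecular formula: C10H9N3O7S

C10H9N3O7S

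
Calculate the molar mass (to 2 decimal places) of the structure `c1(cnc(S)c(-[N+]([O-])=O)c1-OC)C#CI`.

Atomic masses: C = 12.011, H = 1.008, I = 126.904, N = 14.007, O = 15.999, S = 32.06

336.10

Molecular formula: C8H5IN2O3S.
M = 8×12.011 + 5×1.008 + 1×126.904 + 2×14.007 + 3×15.999 + 1×32.06 = 336.10 g/mol.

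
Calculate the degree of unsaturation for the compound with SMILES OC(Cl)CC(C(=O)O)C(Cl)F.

1

Molecular formula from the SMILES: C5H7Cl2FO3.
DoU = (2C + 2 + N − H − X)/2 = (2·5 + 2 + 0 − 7 − 3)/2 = 2/2 = 1.
(Structurally: 0 ring(s) + 1 π bond(s) = 1.)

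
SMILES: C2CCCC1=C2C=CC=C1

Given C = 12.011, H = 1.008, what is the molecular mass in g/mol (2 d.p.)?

Molecular formula: C10H12.
M = 10×12.011 + 12×1.008 = 132.21 g/mol.

132.21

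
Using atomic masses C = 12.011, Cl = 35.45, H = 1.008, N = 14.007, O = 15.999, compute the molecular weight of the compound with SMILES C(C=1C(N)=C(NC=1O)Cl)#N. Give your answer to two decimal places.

157.56

Molecular formula: C5H4ClN3O.
M = 5×12.011 + 1×35.45 + 4×1.008 + 3×14.007 + 1×15.999 = 157.56 g/mol.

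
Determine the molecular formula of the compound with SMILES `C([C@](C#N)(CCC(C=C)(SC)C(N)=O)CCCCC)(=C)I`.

Heavy atoms from the SMILES: 16 C, 1 I, 2 N, 1 O, 1 S.
Implicit hydrogens by atom environment:
  8 × C: 2 H each → 16
  5 × C: no H
  2 × C: 3 H each → 6
  1 × C: 1 H
  1 × I: no H
  1 × N: 2 H
  1 × N: no H
  1 × O: no H
  1 × S: no H
  Total hydrogens = 25.
Molecular formula: C16H25IN2OS

C16H25IN2OS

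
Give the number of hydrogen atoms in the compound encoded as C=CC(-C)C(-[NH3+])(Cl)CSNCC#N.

15

Hydrogens are implicit in SMILES; fill each atom to its normal valence:
  3 × C: 2 H each → 6
  2 × C: 1 H each → 2
  2 × C: no H
  1 × C: 3 H
  1 × Cl: no H
  1 × N (charge +1): 3 H
  1 × N: 1 H
  1 × N: no H
  1 × S: no H
  Total hydrogens = 15.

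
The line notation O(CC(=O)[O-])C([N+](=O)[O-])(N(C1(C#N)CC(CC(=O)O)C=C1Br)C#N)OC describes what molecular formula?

C13H12BrN4O8-

Heavy atoms from the SMILES: 1 Br, 13 C, 4 N, 8 O.
Implicit hydrogens by atom environment:
  7 × C: no H
  5 × O: no H
  3 × C: 2 H each → 6
  3 × N: no H
  2 × C: 1 H each → 2
  2 × O (charge -1): no H
  1 × Br: no H
  1 × C: 3 H
  1 × N (charge +1): no H
  1 × O: 1 H
  Total hydrogens = 12.
Net charge -1.
Molecular formula: C13H12BrN4O8-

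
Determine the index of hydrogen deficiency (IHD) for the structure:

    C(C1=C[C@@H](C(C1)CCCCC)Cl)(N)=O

Molecular formula from the SMILES: C11H18ClNO.
DoU = (2C + 2 + N − H − X)/2 = (2·11 + 2 + 1 − 18 − 1)/2 = 6/2 = 3.
(Structurally: 1 ring(s) + 2 π bond(s) = 3.)

3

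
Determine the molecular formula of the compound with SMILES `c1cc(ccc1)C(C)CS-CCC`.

Heavy atoms from the SMILES: 12 C, 1 S.
Implicit hydrogens by atom environment:
  5 × C (aromatic): 1 H each → 5
  3 × C: 2 H each → 6
  2 × C: 3 H each → 6
  1 × C: 1 H
  1 × C (aromatic): no H
  1 × S: no H
  Total hydrogens = 18.
Molecular formula: C12H18S

C12H18S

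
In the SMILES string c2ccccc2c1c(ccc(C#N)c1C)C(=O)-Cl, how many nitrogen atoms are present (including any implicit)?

The symbol for nitrogen appears 1 time in the SMILES.

1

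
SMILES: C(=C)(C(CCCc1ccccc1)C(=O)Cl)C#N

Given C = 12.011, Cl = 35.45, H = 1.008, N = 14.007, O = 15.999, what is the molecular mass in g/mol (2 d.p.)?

Molecular formula: C14H14ClNO.
M = 14×12.011 + 1×35.45 + 14×1.008 + 1×14.007 + 1×15.999 = 247.72 g/mol.

247.72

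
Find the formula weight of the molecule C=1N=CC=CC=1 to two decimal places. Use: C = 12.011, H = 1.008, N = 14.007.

79.10

Molecular formula: C5H5N.
M = 5×12.011 + 5×1.008 + 1×14.007 = 79.10 g/mol.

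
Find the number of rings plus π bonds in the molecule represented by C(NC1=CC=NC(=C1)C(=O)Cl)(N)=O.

Molecular formula from the SMILES: C7H6ClN3O2.
DoU = (2C + 2 + N − H − X)/2 = (2·7 + 2 + 3 − 6 − 1)/2 = 12/2 = 6.
(Structurally: 1 ring(s) + 5 π bond(s) = 6.)

6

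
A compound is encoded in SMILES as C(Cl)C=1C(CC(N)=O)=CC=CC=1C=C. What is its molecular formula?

Heavy atoms from the SMILES: 11 C, 1 Cl, 1 N, 1 O.
Implicit hydrogens by atom environment:
  3 × C: 2 H each → 6
  3 × C (aromatic): 1 H each → 3
  3 × C (aromatic): no H
  1 × C: 1 H
  1 × C: no H
  1 × Cl: no H
  1 × N: 2 H
  1 × O: no H
  Total hydrogens = 12.
Molecular formula: C11H12ClNO

C11H12ClNO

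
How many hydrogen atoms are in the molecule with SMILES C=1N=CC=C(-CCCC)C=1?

Hydrogens are implicit in SMILES; fill each atom to its normal valence:
  4 × C (aromatic): 1 H each → 4
  3 × C: 2 H each → 6
  1 × C: 3 H
  1 × C (aromatic): no H
  1 × N (aromatic): no H
  Total hydrogens = 13.

13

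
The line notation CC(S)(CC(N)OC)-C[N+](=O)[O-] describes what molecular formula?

C6H14N2O3S

Heavy atoms from the SMILES: 6 C, 2 N, 3 O, 1 S.
Implicit hydrogens by atom environment:
  2 × C: 3 H each → 6
  2 × C: 2 H each → 4
  2 × O: no H
  1 × C: 1 H
  1 × C: no H
  1 × N: 2 H
  1 × N (charge +1): no H
  1 × O (charge -1): no H
  1 × S: 1 H
  Total hydrogens = 14.
Molecular formula: C6H14N2O3S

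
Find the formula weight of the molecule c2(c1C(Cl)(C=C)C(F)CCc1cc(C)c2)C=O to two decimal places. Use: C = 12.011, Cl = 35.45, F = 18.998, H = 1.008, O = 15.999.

252.71

Molecular formula: C14H14ClFO.
M = 14×12.011 + 1×35.45 + 1×18.998 + 14×1.008 + 1×15.999 = 252.71 g/mol.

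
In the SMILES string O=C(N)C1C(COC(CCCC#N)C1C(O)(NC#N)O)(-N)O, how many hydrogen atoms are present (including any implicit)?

Hydrogens are implicit in SMILES; fill each atom to its normal valence:
  5 × C: no H
  4 × C: 2 H each → 8
  3 × C: 1 H each → 3
  3 × O: 1 H each → 3
  2 × N: 2 H each → 4
  2 × N: no H
  2 × O: no H
  1 × N: 1 H
  Total hydrogens = 19.

19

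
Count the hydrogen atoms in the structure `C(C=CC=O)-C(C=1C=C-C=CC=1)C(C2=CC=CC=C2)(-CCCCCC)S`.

30

Hydrogens are implicit in SMILES; fill each atom to its normal valence:
  10 × C (aromatic): 1 H each → 10
  6 × C: 2 H each → 12
  4 × C: 1 H each → 4
  2 × C (aromatic): no H
  1 × C: 3 H
  1 × C: no H
  1 × O: no H
  1 × S: 1 H
  Total hydrogens = 30.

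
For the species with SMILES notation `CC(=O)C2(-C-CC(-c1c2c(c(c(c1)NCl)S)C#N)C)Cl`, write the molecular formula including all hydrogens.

C14H14Cl2N2OS

Heavy atoms from the SMILES: 14 C, 2 Cl, 2 N, 1 O, 1 S.
Implicit hydrogens by atom environment:
  5 × C (aromatic): no H
  3 × C: no H
  2 × C: 3 H each → 6
  2 × C: 2 H each → 4
  2 × Cl: no H
  1 × C (aromatic): 1 H
  1 × C: 1 H
  1 × N: 1 H
  1 × N: no H
  1 × O: no H
  1 × S: 1 H
  Total hydrogens = 14.
Molecular formula: C14H14Cl2N2OS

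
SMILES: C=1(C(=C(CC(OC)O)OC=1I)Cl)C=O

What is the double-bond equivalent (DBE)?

4

Molecular formula from the SMILES: C8H8ClIO4.
DoU = (2C + 2 + N − H − X)/2 = (2·8 + 2 + 0 − 8 − 2)/2 = 8/2 = 4.
(Structurally: 1 ring(s) + 3 π bond(s) = 4.)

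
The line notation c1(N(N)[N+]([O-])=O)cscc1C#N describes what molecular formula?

Heavy atoms from the SMILES: 5 C, 4 N, 2 O, 1 S.
Implicit hydrogens by atom environment:
  2 × C (aromatic): 1 H each → 2
  2 × C (aromatic): no H
  2 × N: no H
  1 × C: no H
  1 × N: 2 H
  1 × N (charge +1): no H
  1 × O: no H
  1 × O (charge -1): no H
  1 × S (aromatic): no H
  Total hydrogens = 4.
Molecular formula: C5H4N4O2S

C5H4N4O2S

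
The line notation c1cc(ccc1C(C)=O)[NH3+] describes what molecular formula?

C8H10NO+

Heavy atoms from the SMILES: 8 C, 1 N, 1 O.
Implicit hydrogens by atom environment:
  4 × C (aromatic): 1 H each → 4
  2 × C (aromatic): no H
  1 × C: 3 H
  1 × C: no H
  1 × N (charge +1): 3 H
  1 × O: no H
  Total hydrogens = 10.
Net charge +1.
Molecular formula: C8H10NO+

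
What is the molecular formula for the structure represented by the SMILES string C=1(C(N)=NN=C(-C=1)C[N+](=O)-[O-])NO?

Heavy atoms from the SMILES: 5 C, 5 N, 3 O.
Implicit hydrogens by atom environment:
  3 × C (aromatic): no H
  2 × N (aromatic): no H
  1 × C: 2 H
  1 × C (aromatic): 1 H
  1 × N: 2 H
  1 × N: 1 H
  1 × N (charge +1): no H
  1 × O: 1 H
  1 × O: no H
  1 × O (charge -1): no H
  Total hydrogens = 7.
Molecular formula: C5H7N5O3

C5H7N5O3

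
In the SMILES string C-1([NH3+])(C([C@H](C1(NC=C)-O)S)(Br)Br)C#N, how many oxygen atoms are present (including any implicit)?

1

The symbol for oxygen appears 1 time in the SMILES.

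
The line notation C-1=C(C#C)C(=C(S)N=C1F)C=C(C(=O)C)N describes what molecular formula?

C11H9FN2OS

Heavy atoms from the SMILES: 11 C, 1 F, 2 N, 1 O, 1 S.
Implicit hydrogens by atom environment:
  4 × C (aromatic): no H
  3 × C: no H
  2 × C: 1 H each → 2
  1 × C: 3 H
  1 × C (aromatic): 1 H
  1 × F: no H
  1 × N: 2 H
  1 × N (aromatic): no H
  1 × O: no H
  1 × S: 1 H
  Total hydrogens = 9.
Molecular formula: C11H9FN2OS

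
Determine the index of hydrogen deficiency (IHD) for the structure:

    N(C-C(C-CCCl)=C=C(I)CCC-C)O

Molecular formula from the SMILES: C11H19ClINO.
DoU = (2C + 2 + N − H − X)/2 = (2·11 + 2 + 1 − 19 − 2)/2 = 4/2 = 2.
(Structurally: 0 ring(s) + 2 π bond(s) = 2.)

2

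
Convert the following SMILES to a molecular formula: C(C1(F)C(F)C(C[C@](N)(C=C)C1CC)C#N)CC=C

Heavy atoms from the SMILES: 15 C, 2 F, 2 N.
Implicit hydrogens by atom environment:
  6 × C: 2 H each → 12
  5 × C: 1 H each → 5
  3 × C: no H
  2 × F: no H
  1 × C: 3 H
  1 × N: 2 H
  1 × N: no H
  Total hydrogens = 22.
Molecular formula: C15H22F2N2

C15H22F2N2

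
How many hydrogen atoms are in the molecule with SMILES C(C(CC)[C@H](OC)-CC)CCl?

19

Hydrogens are implicit in SMILES; fill each atom to its normal valence:
  4 × C: 2 H each → 8
  3 × C: 3 H each → 9
  2 × C: 1 H each → 2
  1 × Cl: no H
  1 × O: no H
  Total hydrogens = 19.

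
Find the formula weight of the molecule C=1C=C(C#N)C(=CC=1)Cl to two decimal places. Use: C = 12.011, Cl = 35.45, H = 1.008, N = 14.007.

137.57

Molecular formula: C7H4ClN.
M = 7×12.011 + 1×35.45 + 4×1.008 + 1×14.007 = 137.57 g/mol.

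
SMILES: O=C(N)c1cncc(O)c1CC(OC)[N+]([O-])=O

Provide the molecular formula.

Heavy atoms from the SMILES: 9 C, 3 N, 5 O.
Implicit hydrogens by atom environment:
  3 × C (aromatic): no H
  3 × O: no H
  2 × C (aromatic): 1 H each → 2
  1 × C: 3 H
  1 × C: 2 H
  1 × C: 1 H
  1 × C: no H
  1 × N: 2 H
  1 × N (aromatic): no H
  1 × N (charge +1): no H
  1 × O: 1 H
  1 × O (charge -1): no H
  Total hydrogens = 11.
Molecular formula: C9H11N3O5

C9H11N3O5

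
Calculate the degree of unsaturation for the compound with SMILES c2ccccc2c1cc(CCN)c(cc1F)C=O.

Molecular formula from the SMILES: C15H14FNO.
DoU = (2C + 2 + N − H − X)/2 = (2·15 + 2 + 1 − 14 − 1)/2 = 18/2 = 9.
(Structurally: 2 ring(s) + 7 π bond(s) = 9.)

9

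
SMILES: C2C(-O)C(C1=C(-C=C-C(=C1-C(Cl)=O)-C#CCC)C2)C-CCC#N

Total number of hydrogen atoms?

20

Hydrogens are implicit in SMILES; fill each atom to its normal valence:
  6 × C: 2 H each → 12
  4 × C (aromatic): no H
  4 × C: no H
  2 × C (aromatic): 1 H each → 2
  2 × C: 1 H each → 2
  1 × C: 3 H
  1 × Cl: no H
  1 × N: no H
  1 × O: 1 H
  1 × O: no H
  Total hydrogens = 20.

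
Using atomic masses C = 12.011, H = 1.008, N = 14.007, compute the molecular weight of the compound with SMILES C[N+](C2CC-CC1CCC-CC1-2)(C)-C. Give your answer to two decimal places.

Molecular formula: C13H26N+.
M = 13×12.011 + 26×1.008 + 1×14.007 = 196.36 g/mol.

196.36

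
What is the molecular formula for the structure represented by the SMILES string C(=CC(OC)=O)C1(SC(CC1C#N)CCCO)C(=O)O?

C13H17NO5S

Heavy atoms from the SMILES: 13 C, 1 N, 5 O, 1 S.
Implicit hydrogens by atom environment:
  4 × C: 2 H each → 8
  4 × C: 1 H each → 4
  4 × C: no H
  3 × O: no H
  2 × O: 1 H each → 2
  1 × C: 3 H
  1 × N: no H
  1 × S: no H
  Total hydrogens = 17.
Molecular formula: C13H17NO5S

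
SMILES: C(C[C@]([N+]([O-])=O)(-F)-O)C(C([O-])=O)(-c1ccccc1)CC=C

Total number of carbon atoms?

The symbol for carbon appears 14 times in the SMILES. Lowercase c denotes aromatic carbon and counts toward C.

14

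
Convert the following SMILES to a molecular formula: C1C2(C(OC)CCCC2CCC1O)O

C11H20O3

Heavy atoms from the SMILES: 11 C, 3 O.
Implicit hydrogens by atom environment:
  6 × C: 2 H each → 12
  3 × C: 1 H each → 3
  2 × O: 1 H each → 2
  1 × C: 3 H
  1 × C: no H
  1 × O: no H
  Total hydrogens = 20.
Molecular formula: C11H20O3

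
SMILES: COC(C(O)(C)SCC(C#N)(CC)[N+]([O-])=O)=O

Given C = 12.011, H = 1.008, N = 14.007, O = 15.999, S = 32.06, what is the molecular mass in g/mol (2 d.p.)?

262.28

Molecular formula: C9H14N2O5S.
M = 9×12.011 + 14×1.008 + 2×14.007 + 5×15.999 + 1×32.06 = 262.28 g/mol.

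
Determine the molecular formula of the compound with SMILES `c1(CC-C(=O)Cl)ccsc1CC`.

C9H11ClOS

Heavy atoms from the SMILES: 9 C, 1 Cl, 1 O, 1 S.
Implicit hydrogens by atom environment:
  3 × C: 2 H each → 6
  2 × C (aromatic): 1 H each → 2
  2 × C (aromatic): no H
  1 × C: 3 H
  1 × C: no H
  1 × Cl: no H
  1 × O: no H
  1 × S (aromatic): no H
  Total hydrogens = 11.
Molecular formula: C9H11ClOS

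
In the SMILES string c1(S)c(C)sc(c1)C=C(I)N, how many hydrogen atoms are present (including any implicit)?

8

Hydrogens are implicit in SMILES; fill each atom to its normal valence:
  3 × C (aromatic): no H
  1 × C: 3 H
  1 × C (aromatic): 1 H
  1 × C: 1 H
  1 × C: no H
  1 × I: no H
  1 × N: 2 H
  1 × S: 1 H
  1 × S (aromatic): no H
  Total hydrogens = 8.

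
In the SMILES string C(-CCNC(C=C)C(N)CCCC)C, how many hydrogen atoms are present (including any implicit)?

Hydrogens are implicit in SMILES; fill each atom to its normal valence:
  7 × C: 2 H each → 14
  3 × C: 1 H each → 3
  2 × C: 3 H each → 6
  1 × N: 2 H
  1 × N: 1 H
  Total hydrogens = 26.

26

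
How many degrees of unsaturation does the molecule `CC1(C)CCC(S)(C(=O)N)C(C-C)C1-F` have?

2

Molecular formula from the SMILES: C11H20FNOS.
DoU = (2C + 2 + N − H − X)/2 = (2·11 + 2 + 1 − 20 − 1)/2 = 4/2 = 2.
(Structurally: 1 ring(s) + 1 π bond(s) = 2.)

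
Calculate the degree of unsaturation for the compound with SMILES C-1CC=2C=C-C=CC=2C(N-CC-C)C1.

Molecular formula from the SMILES: C13H19N.
DoU = (2C + 2 + N − H − X)/2 = (2·13 + 2 + 1 − 19 − 0)/2 = 10/2 = 5.
(Structurally: 2 ring(s) + 3 π bond(s) = 5.)

5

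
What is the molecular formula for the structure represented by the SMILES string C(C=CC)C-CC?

C7H14

Heavy atoms from the SMILES: 7 C.
Implicit hydrogens by atom environment:
  3 × C: 2 H each → 6
  2 × C: 3 H each → 6
  2 × C: 1 H each → 2
  Total hydrogens = 14.
Molecular formula: C7H14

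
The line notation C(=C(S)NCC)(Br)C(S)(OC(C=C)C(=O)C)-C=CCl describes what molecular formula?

C12H17BrClNO2S2

Heavy atoms from the SMILES: 1 Br, 12 C, 1 Cl, 1 N, 2 O, 2 S.
Implicit hydrogens by atom environment:
  4 × C: 1 H each → 4
  4 × C: no H
  2 × C: 3 H each → 6
  2 × C: 2 H each → 4
  2 × O: no H
  2 × S: 1 H each → 2
  1 × Br: no H
  1 × Cl: no H
  1 × N: 1 H
  Total hydrogens = 17.
Molecular formula: C12H17BrClNO2S2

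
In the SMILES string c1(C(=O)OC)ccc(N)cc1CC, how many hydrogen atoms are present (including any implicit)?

13

Hydrogens are implicit in SMILES; fill each atom to its normal valence:
  3 × C (aromatic): 1 H each → 3
  3 × C (aromatic): no H
  2 × C: 3 H each → 6
  2 × O: no H
  1 × C: 2 H
  1 × C: no H
  1 × N: 2 H
  Total hydrogens = 13.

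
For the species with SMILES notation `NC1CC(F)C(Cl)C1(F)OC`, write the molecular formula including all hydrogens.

C6H10ClF2NO

Heavy atoms from the SMILES: 6 C, 1 Cl, 2 F, 1 N, 1 O.
Implicit hydrogens by atom environment:
  3 × C: 1 H each → 3
  2 × F: no H
  1 × C: 3 H
  1 × C: 2 H
  1 × C: no H
  1 × Cl: no H
  1 × N: 2 H
  1 × O: no H
  Total hydrogens = 10.
Molecular formula: C6H10ClF2NO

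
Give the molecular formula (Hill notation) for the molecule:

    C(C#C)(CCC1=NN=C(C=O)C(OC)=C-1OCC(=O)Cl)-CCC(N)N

C16H21ClN4O4

Heavy atoms from the SMILES: 16 C, 1 Cl, 4 N, 4 O.
Implicit hydrogens by atom environment:
  5 × C: 2 H each → 10
  4 × C: 1 H each → 4
  4 × C (aromatic): no H
  4 × O: no H
  2 × C: no H
  2 × N: 2 H each → 4
  2 × N (aromatic): no H
  1 × C: 3 H
  1 × Cl: no H
  Total hydrogens = 21.
Molecular formula: C16H21ClN4O4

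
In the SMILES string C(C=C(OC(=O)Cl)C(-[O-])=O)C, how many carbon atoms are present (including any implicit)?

The symbol for carbon appears 6 times in the SMILES. (Cl is a single chlorine, not C + l.)

6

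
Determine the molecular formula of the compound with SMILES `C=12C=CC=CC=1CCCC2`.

C10H12

Heavy atoms from the SMILES: 10 C.
Implicit hydrogens by atom environment:
  4 × C: 2 H each → 8
  4 × C (aromatic): 1 H each → 4
  2 × C (aromatic): no H
  Total hydrogens = 12.
Molecular formula: C10H12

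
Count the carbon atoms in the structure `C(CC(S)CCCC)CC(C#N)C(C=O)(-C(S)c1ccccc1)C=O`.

20

The symbol for carbon appears 20 times in the SMILES. Lowercase c denotes aromatic carbon and counts toward C.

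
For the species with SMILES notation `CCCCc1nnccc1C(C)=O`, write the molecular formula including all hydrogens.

Heavy atoms from the SMILES: 10 C, 2 N, 1 O.
Implicit hydrogens by atom environment:
  3 × C: 2 H each → 6
  2 × C: 3 H each → 6
  2 × C (aromatic): 1 H each → 2
  2 × C (aromatic): no H
  2 × N (aromatic): no H
  1 × C: no H
  1 × O: no H
  Total hydrogens = 14.
Molecular formula: C10H14N2O

C10H14N2O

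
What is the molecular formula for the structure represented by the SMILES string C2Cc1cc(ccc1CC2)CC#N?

C12H13N

Heavy atoms from the SMILES: 12 C, 1 N.
Implicit hydrogens by atom environment:
  5 × C: 2 H each → 10
  3 × C (aromatic): 1 H each → 3
  3 × C (aromatic): no H
  1 × C: no H
  1 × N: no H
  Total hydrogens = 13.
Molecular formula: C12H13N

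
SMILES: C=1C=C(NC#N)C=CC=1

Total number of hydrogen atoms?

Hydrogens are implicit in SMILES; fill each atom to its normal valence:
  5 × C (aromatic): 1 H each → 5
  1 × C (aromatic): no H
  1 × C: no H
  1 × N: 1 H
  1 × N: no H
  Total hydrogens = 6.

6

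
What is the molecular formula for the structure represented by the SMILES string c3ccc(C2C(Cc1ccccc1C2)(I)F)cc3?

Heavy atoms from the SMILES: 16 C, 1 F, 1 I.
Implicit hydrogens by atom environment:
  9 × C (aromatic): 1 H each → 9
  3 × C (aromatic): no H
  2 × C: 2 H each → 4
  1 × C: 1 H
  1 × C: no H
  1 × F: no H
  1 × I: no H
  Total hydrogens = 14.
Molecular formula: C16H14FI

C16H14FI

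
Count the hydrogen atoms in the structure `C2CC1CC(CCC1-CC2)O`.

18

Hydrogens are implicit in SMILES; fill each atom to its normal valence:
  7 × C: 2 H each → 14
  3 × C: 1 H each → 3
  1 × O: 1 H
  Total hydrogens = 18.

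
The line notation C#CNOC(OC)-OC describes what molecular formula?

Heavy atoms from the SMILES: 5 C, 1 N, 3 O.
Implicit hydrogens by atom environment:
  3 × O: no H
  2 × C: 3 H each → 6
  2 × C: 1 H each → 2
  1 × C: no H
  1 × N: 1 H
  Total hydrogens = 9.
Molecular formula: C5H9NO3

C5H9NO3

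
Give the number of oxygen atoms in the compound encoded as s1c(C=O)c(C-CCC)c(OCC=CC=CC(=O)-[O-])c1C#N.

4

The symbol for oxygen appears 4 times in the SMILES.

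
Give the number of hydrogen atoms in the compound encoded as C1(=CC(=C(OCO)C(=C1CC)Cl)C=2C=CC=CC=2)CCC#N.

18

Hydrogens are implicit in SMILES; fill each atom to its normal valence:
  6 × C (aromatic): 1 H each → 6
  6 × C (aromatic): no H
  4 × C: 2 H each → 8
  1 × C: 3 H
  1 × C: no H
  1 × Cl: no H
  1 × N: no H
  1 × O: 1 H
  1 × O: no H
  Total hydrogens = 18.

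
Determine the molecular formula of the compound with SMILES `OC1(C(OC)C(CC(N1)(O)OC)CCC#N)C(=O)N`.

Heavy atoms from the SMILES: 11 C, 3 N, 5 O.
Implicit hydrogens by atom environment:
  4 × C: no H
  3 × C: 2 H each → 6
  3 × O: no H
  2 × C: 3 H each → 6
  2 × C: 1 H each → 2
  2 × O: 1 H each → 2
  1 × N: 2 H
  1 × N: 1 H
  1 × N: no H
  Total hydrogens = 19.
Molecular formula: C11H19N3O5

C11H19N3O5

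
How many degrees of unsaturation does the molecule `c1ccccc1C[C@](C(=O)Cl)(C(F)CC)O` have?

5

Molecular formula from the SMILES: C12H14ClFO2.
DoU = (2C + 2 + N − H − X)/2 = (2·12 + 2 + 0 − 14 − 2)/2 = 10/2 = 5.
(Structurally: 1 ring(s) + 4 π bond(s) = 5.)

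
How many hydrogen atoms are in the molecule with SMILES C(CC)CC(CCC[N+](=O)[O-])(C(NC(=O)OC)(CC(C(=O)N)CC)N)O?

Hydrogens are implicit in SMILES; fill each atom to its normal valence:
  8 × C: 2 H each → 16
  4 × C: no H
  4 × O: no H
  3 × C: 3 H each → 9
  2 × N: 2 H each → 4
  1 × C: 1 H
  1 × N: 1 H
  1 × N (charge +1): no H
  1 × O: 1 H
  1 × O (charge -1): no H
  Total hydrogens = 32.

32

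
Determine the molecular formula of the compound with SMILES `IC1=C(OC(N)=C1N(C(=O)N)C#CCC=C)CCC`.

Heavy atoms from the SMILES: 13 C, 1 I, 3 N, 2 O.
Implicit hydrogens by atom environment:
  4 × C: 2 H each → 8
  4 × C (aromatic): no H
  3 × C: no H
  2 × N: 2 H each → 4
  1 × C: 3 H
  1 × C: 1 H
  1 × I: no H
  1 × N: no H
  1 × O (aromatic): no H
  1 × O: no H
  Total hydrogens = 16.
Molecular formula: C13H16IN3O2

C13H16IN3O2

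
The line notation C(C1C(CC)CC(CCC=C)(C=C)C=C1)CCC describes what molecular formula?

C18H30

Heavy atoms from the SMILES: 18 C.
Implicit hydrogens by atom environment:
  9 × C: 2 H each → 18
  6 × C: 1 H each → 6
  2 × C: 3 H each → 6
  1 × C: no H
  Total hydrogens = 30.
Molecular formula: C18H30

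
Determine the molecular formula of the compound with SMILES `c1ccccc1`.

Heavy atoms from the SMILES: 6 C.
Implicit hydrogens by atom environment:
  6 × C (aromatic): 1 H each → 6
  Total hydrogens = 6.
Molecular formula: C6H6

C6H6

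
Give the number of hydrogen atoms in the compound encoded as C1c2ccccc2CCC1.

Hydrogens are implicit in SMILES; fill each atom to its normal valence:
  4 × C: 2 H each → 8
  4 × C (aromatic): 1 H each → 4
  2 × C (aromatic): no H
  Total hydrogens = 12.

12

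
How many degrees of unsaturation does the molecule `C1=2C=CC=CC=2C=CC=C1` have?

Molecular formula from the SMILES: C10H8.
DoU = (2C + 2 + N − H − X)/2 = (2·10 + 2 + 0 − 8 − 0)/2 = 14/2 = 7.
(Structurally: 2 ring(s) + 5 π bond(s) = 7.)

7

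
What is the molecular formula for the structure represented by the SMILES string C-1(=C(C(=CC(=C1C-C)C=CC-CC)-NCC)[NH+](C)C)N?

Heavy atoms from the SMILES: 17 C, 3 N.
Implicit hydrogens by atom environment:
  5 × C: 3 H each → 15
  5 × C (aromatic): no H
  4 × C: 2 H each → 8
  2 × C: 1 H each → 2
  1 × C (aromatic): 1 H
  1 × N: 2 H
  1 × N: 1 H
  1 × N (charge +1): 1 H
  Total hydrogens = 30.
Net charge +1.
Molecular formula: C17H30N3+

C17H30N3+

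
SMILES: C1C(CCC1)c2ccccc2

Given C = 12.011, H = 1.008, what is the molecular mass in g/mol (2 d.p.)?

Molecular formula: C11H14.
M = 11×12.011 + 14×1.008 = 146.23 g/mol.

146.23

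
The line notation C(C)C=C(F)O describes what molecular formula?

Heavy atoms from the SMILES: 4 C, 1 F, 1 O.
Implicit hydrogens by atom environment:
  1 × C: 3 H
  1 × C: 2 H
  1 × C: 1 H
  1 × C: no H
  1 × F: no H
  1 × O: 1 H
  Total hydrogens = 7.
Molecular formula: C4H7FO

C4H7FO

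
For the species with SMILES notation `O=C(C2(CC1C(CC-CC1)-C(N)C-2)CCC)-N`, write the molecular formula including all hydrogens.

Heavy atoms from the SMILES: 14 C, 2 N, 1 O.
Implicit hydrogens by atom environment:
  8 × C: 2 H each → 16
  3 × C: 1 H each → 3
  2 × C: no H
  2 × N: 2 H each → 4
  1 × C: 3 H
  1 × O: no H
  Total hydrogens = 26.
Molecular formula: C14H26N2O

C14H26N2O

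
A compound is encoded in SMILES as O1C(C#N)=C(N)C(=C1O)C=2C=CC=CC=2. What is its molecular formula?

Heavy atoms from the SMILES: 11 C, 2 N, 2 O.
Implicit hydrogens by atom environment:
  5 × C (aromatic): 1 H each → 5
  5 × C (aromatic): no H
  1 × C: no H
  1 × N: 2 H
  1 × N: no H
  1 × O: 1 H
  1 × O (aromatic): no H
  Total hydrogens = 8.
Molecular formula: C11H8N2O2

C11H8N2O2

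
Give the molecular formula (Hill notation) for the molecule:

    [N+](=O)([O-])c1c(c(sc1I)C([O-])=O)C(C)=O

C7H3INO5S-

Heavy atoms from the SMILES: 7 C, 1 I, 1 N, 5 O, 1 S.
Implicit hydrogens by atom environment:
  4 × C (aromatic): no H
  3 × O: no H
  2 × C: no H
  2 × O (charge -1): no H
  1 × C: 3 H
  1 × I: no H
  1 × N (charge +1): no H
  1 × S (aromatic): no H
  Total hydrogens = 3.
Net charge -1.
Molecular formula: C7H3INO5S-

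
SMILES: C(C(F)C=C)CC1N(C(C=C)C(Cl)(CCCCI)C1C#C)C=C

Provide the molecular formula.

Heavy atoms from the SMILES: 19 C, 1 Cl, 1 F, 1 I, 1 N.
Implicit hydrogens by atom environment:
  9 × C: 2 H each → 18
  8 × C: 1 H each → 8
  2 × C: no H
  1 × Cl: no H
  1 × F: no H
  1 × I: no H
  1 × N: no H
  Total hydrogens = 26.
Molecular formula: C19H26ClFIN

C19H26ClFIN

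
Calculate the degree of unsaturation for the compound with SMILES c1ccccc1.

4

Molecular formula from the SMILES: C6H6.
DoU = (2C + 2 + N − H − X)/2 = (2·6 + 2 + 0 − 6 − 0)/2 = 8/2 = 4.
(Structurally: 1 ring(s) + 3 π bond(s) = 4.)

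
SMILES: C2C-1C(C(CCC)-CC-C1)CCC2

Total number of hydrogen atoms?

Hydrogens are implicit in SMILES; fill each atom to its normal valence:
  9 × C: 2 H each → 18
  3 × C: 1 H each → 3
  1 × C: 3 H
  Total hydrogens = 24.

24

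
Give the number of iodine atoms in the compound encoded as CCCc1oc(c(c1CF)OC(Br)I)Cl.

The symbol for iodine appears 1 time in the SMILES.

1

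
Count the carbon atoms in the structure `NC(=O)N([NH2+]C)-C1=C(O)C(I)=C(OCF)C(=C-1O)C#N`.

The symbol for carbon appears 10 times in the SMILES.

10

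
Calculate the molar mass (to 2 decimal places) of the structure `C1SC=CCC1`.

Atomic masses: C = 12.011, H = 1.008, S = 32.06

100.18

Molecular formula: C5H8S.
M = 5×12.011 + 8×1.008 + 1×32.06 = 100.18 g/mol.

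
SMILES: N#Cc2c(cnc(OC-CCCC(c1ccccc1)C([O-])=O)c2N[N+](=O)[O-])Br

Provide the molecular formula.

Heavy atoms from the SMILES: 1 Br, 18 C, 4 N, 5 O.
Implicit hydrogens by atom environment:
  6 × C (aromatic): 1 H each → 6
  5 × C (aromatic): no H
  4 × C: 2 H each → 8
  3 × O: no H
  2 × C: no H
  2 × O (charge -1): no H
  1 × Br: no H
  1 × C: 1 H
  1 × N: 1 H
  1 × N (aromatic): no H
  1 × N: no H
  1 × N (charge +1): no H
  Total hydrogens = 16.
Net charge -1.
Molecular formula: C18H16BrN4O5-

C18H16BrN4O5-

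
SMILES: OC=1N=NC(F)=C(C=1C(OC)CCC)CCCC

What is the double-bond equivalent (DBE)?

4

Molecular formula from the SMILES: C13H21FN2O2.
DoU = (2C + 2 + N − H − X)/2 = (2·13 + 2 + 2 − 21 − 1)/2 = 8/2 = 4.
(Structurally: 1 ring(s) + 3 π bond(s) = 4.)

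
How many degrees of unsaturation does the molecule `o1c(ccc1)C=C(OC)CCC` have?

4

Molecular formula from the SMILES: C10H14O2.
DoU = (2C + 2 + N − H − X)/2 = (2·10 + 2 + 0 − 14 − 0)/2 = 8/2 = 4.
(Structurally: 1 ring(s) + 3 π bond(s) = 4.)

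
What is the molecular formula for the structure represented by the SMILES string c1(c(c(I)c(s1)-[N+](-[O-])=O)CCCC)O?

C8H10INO3S

Heavy atoms from the SMILES: 8 C, 1 I, 1 N, 3 O, 1 S.
Implicit hydrogens by atom environment:
  4 × C (aromatic): no H
  3 × C: 2 H each → 6
  1 × C: 3 H
  1 × I: no H
  1 × N (charge +1): no H
  1 × O: 1 H
  1 × O: no H
  1 × O (charge -1): no H
  1 × S (aromatic): no H
  Total hydrogens = 10.
Molecular formula: C8H10INO3S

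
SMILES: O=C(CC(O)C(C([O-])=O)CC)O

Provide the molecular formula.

Heavy atoms from the SMILES: 7 C, 5 O.
Implicit hydrogens by atom environment:
  2 × C: 2 H each → 4
  2 × C: 1 H each → 2
  2 × C: no H
  2 × O: 1 H each → 2
  2 × O: no H
  1 × C: 3 H
  1 × O (charge -1): no H
  Total hydrogens = 11.
Net charge -1.
Molecular formula: C7H11O5-

C7H11O5-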